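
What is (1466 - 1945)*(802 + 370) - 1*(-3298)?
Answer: -558090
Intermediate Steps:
(1466 - 1945)*(802 + 370) - 1*(-3298) = -479*1172 + 3298 = -561388 + 3298 = -558090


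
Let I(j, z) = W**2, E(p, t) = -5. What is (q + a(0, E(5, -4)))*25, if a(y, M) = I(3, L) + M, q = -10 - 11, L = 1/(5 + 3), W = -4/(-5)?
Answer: -634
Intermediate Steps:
W = 4/5 (W = -4*(-1/5) = 4/5 ≈ 0.80000)
L = 1/8 ≈ 0.12500
q = -21
I(j, z) = 16/25 (I(j, z) = (4/5)**2 = 16/25)
a(y, M) = 16/25 + M
(q + a(0, E(5, -4)))*25 = (-21 + (16/25 - 5))*25 = (-21 - 109/25)*25 = -634/25*25 = -634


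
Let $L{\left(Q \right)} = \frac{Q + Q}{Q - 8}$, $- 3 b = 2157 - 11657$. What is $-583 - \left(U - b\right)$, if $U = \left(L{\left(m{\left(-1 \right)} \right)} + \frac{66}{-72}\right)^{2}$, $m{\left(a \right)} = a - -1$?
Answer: $\frac{371927}{144} \approx 2582.8$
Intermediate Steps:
$m{\left(a \right)} = 1 + a$ ($m{\left(a \right)} = a + 1 = 1 + a$)
$b = \frac{9500}{3}$ ($b = - \frac{2157 - 11657}{3} = \left(- \frac{1}{3}\right) \left(-9500\right) = \frac{9500}{3} \approx 3166.7$)
$L{\left(Q \right)} = \frac{2 Q}{-8 + Q}$
$U = \frac{121}{144}$ ($U = \left(\frac{2 \left(1 - 1\right)}{-8 + \left(1 - 1\right)} + \frac{66}{-72}\right)^{2} = \left(2 \cdot 0 \frac{1}{-8 + 0} + 66 \left(- \frac{1}{72}\right)\right)^{2} = \left(2 \cdot 0 \frac{1}{-8} - \frac{11}{12}\right)^{2} = \left(2 \cdot 0 \left(- \frac{1}{8}\right) - \frac{11}{12}\right)^{2} = \left(0 - \frac{11}{12}\right)^{2} = \left(- \frac{11}{12}\right)^{2} = \frac{121}{144} \approx 0.84028$)
$-583 - \left(U - b\right) = -583 - \left(\frac{121}{144} - \frac{9500}{3}\right) = -583 - - \frac{455879}{144} = -583 + \frac{455879}{144} = \frac{371927}{144}$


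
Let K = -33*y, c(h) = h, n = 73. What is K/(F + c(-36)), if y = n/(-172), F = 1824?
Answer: 803/102512 ≈ 0.0078332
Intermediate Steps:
y = -73/172 (y = 73/(-172) = 73*(-1/172) = -73/172 ≈ -0.42442)
K = 2409/172 (K = -33*(-73/172) = 2409/172 ≈ 14.006)
K/(F + c(-36)) = 2409/(172*(1824 - 36)) = (2409/172)/1788 = (2409/172)*(1/1788) = 803/102512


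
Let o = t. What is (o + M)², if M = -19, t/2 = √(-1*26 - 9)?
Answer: 221 - 76*I*√35 ≈ 221.0 - 449.62*I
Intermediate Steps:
t = 2*I*√35 (t = 2*√(-1*26 - 9) = 2*√(-26 - 9) = 2*√(-35) = 2*(I*√35) = 2*I*√35 ≈ 11.832*I)
o = 2*I*√35 ≈ 11.832*I
(o + M)² = (2*I*√35 - 19)² = (-19 + 2*I*√35)²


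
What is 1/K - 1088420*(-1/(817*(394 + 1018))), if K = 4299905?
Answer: 1170025938426/1240096901905 ≈ 0.94350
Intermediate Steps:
1/K - 1088420*(-1/(817*(394 + 1018))) = 1/4299905 - 1088420*(-1/(817*(394 + 1018))) = 1/4299905 - 1088420/(1412*(-817)) = 1/4299905 - 1088420/(-1153604) = 1/4299905 - 1088420*(-1/1153604) = 1/4299905 + 272105/288401 = 1170025938426/1240096901905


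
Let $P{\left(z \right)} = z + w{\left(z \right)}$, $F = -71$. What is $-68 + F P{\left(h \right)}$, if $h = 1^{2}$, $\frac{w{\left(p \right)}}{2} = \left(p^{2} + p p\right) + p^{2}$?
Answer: $-565$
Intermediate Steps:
$w{\left(p \right)} = 6 p^{2}$ ($w{\left(p \right)} = 2 \left(\left(p^{2} + p p\right) + p^{2}\right) = 2 \left(\left(p^{2} + p^{2}\right) + p^{2}\right) = 2 \left(2 p^{2} + p^{2}\right) = 2 \cdot 3 p^{2} = 6 p^{2}$)
$h = 1$
$P{\left(z \right)} = z + 6 z^{2}$
$-68 + F P{\left(h \right)} = -68 - 71 \cdot 1 \left(1 + 6 \cdot 1\right) = -68 - 71 \cdot 1 \left(1 + 6\right) = -68 - 71 \cdot 1 \cdot 7 = -68 - 497 = -565$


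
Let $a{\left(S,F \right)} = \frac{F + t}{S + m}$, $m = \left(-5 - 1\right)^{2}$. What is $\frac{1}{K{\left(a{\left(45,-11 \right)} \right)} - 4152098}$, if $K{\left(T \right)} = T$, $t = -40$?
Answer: $- \frac{27}{112106663} \approx -2.4084 \cdot 10^{-7}$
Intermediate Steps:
$m = 36$ ($m = \left(-6\right)^{2} = 36$)
$a{\left(S,F \right)} = \frac{-40 + F}{36 + S}$ ($a{\left(S,F \right)} = \frac{F - 40}{S + 36} = \frac{-40 + F}{36 + S}$)
$\frac{1}{K{\left(a{\left(45,-11 \right)} \right)} - 4152098} = \frac{1}{\frac{-40 - 11}{36 + 45} - 4152098} = \frac{1}{\frac{1}{81} \left(-51\right) - 4152098} = \frac{1}{- \frac{17}{27} - 4152098} = \frac{1}{- \frac{112106663}{27}} = - \frac{27}{112106663}$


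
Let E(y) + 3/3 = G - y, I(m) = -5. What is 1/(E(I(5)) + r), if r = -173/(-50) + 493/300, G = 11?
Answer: 300/6031 ≈ 0.049743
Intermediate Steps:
E(y) = 10 - y (E(y) = -1 + (11 - y) = 10 - y)
r = 1531/300 (r = -173*(-1/50) + 493*(1/300) = 173/50 + 493/300 = 1531/300 ≈ 5.1033)
1/(E(I(5)) + r) = 1/((10 - 1*(-5)) + 1531/300) = 1/((10 + 5) + 1531/300) = 1/(15 + 1531/300) = 1/(6031/300) = 300/6031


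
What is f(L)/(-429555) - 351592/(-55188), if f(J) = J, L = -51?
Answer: 1797987097/282217635 ≈ 6.3709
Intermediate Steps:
f(L)/(-429555) - 351592/(-55188) = -51/(-429555) - 351592/(-55188) = -51*(-1/429555) - 351592*(-1/55188) = 17/143185 + 87898/13797 = 1797987097/282217635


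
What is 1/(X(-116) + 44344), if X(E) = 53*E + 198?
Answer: 1/38394 ≈ 2.6046e-5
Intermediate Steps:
X(E) = 198 + 53*E
1/(X(-116) + 44344) = 1/((198 + 53*(-116)) + 44344) = 1/((198 - 6148) + 44344) = 1/(-5950 + 44344) = 1/38394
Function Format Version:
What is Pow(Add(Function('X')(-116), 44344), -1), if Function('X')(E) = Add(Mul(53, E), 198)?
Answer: Rational(1, 38394) ≈ 2.6046e-5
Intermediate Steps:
Function('X')(E) = Add(198, Mul(53, E))
Pow(Add(Function('X')(-116), 44344), -1) = Pow(Add(Add(198, Mul(53, -116)), 44344), -1) = Pow(Add(Add(198, -6148), 44344), -1) = Pow(Add(-5950, 44344), -1) = Pow(38394, -1) = Rational(1, 38394)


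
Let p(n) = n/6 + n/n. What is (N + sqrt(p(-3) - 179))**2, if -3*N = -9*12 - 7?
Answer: 23237/18 + 115*I*sqrt(714)/3 ≈ 1290.9 + 1024.3*I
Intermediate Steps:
p(n) = 1 + n/6 (p(n) = n*(1/6) + 1 = n/6 + 1 = 1 + n/6)
N = 115/3 (N = -(-9*12 - 7)/3 = -(-108 - 7)/3 = -1/3*(-115) = 115/3 ≈ 38.333)
(N + sqrt(p(-3) - 179))**2 = (115/3 + sqrt((1 + (1/6)*(-3)) - 179))**2 = (115/3 + sqrt((1 - 1/2) - 179))**2 = (115/3 + sqrt(1/2 - 179))**2 = (115/3 + sqrt(-357/2))**2 = (115/3 + I*sqrt(714)/2)**2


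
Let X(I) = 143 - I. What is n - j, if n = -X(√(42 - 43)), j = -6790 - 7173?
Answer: 13820 + I ≈ 13820.0 + 1.0*I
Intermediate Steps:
j = -13963
n = -143 + I (n = -(143 - √(42 - 43)) = -(143 - √(-1)) = -(143 - I) = -143 + I ≈ -143.0 + 1.0*I)
n - j = (-143 + I) - 1*(-13963) = (-143 + I) + 13963 = 13820 + I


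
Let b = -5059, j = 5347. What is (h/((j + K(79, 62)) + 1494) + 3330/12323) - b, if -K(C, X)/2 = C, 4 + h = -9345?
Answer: 416539013594/82354609 ≈ 5057.9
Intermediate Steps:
h = -9349 (h = -4 - 9345 = -9349)
K(C, X) = -2*C
(h/((j + K(79, 62)) + 1494) + 3330/12323) - b = (-9349/((5347 - 2*79) + 1494) + 3330/12323) - 1*(-5059) = (-9349/((5347 - 158) + 1494) + 3330*(1/12323)) + 5059 = (-9349/(5189 + 1494) + 3330/12323) + 5059 = (-9349/6683 + 3330/12323) + 5059 = -92953337/82354609 + 5059 = 416539013594/82354609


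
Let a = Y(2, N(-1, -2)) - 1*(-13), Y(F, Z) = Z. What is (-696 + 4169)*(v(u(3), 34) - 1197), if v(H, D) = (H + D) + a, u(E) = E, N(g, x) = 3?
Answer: -3973112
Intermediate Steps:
a = 16 (a = 3 - 1*(-13) = 3 + 13 = 16)
v(H, D) = 16 + D + H (v(H, D) = (H + D) + 16 = (D + H) + 16 = 16 + D + H)
(-696 + 4169)*(v(u(3), 34) - 1197) = (-696 + 4169)*((16 + 34 + 3) - 1197) = 3473*(53 - 1197) = 3473*(-1144) = -3973112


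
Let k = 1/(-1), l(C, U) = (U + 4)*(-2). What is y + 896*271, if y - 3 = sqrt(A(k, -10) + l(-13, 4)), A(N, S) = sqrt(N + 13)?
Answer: 242819 + sqrt(-16 + 2*sqrt(3)) ≈ 2.4282e+5 + 3.5406*I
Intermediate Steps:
l(C, U) = -8 - 2*U (l(C, U) = (4 + U)*(-2) = -8 - 2*U)
k = -1
A(N, S) = sqrt(13 + N)
y = 3 + sqrt(-16 + 2*sqrt(3)) (y = 3 + sqrt(sqrt(13 - 1) + (-8 - 2*4)) = 3 + sqrt(sqrt(12) + (-8 - 8)) = 3 + sqrt(2*sqrt(3) - 16) = 3 + sqrt(-16 + 2*sqrt(3)) ≈ 3.0 + 3.5406*I)
y + 896*271 = (3 + sqrt(-16 + 2*sqrt(3))) + 896*271 = (3 + sqrt(-16 + 2*sqrt(3))) + 242816 = 242819 + sqrt(-16 + 2*sqrt(3))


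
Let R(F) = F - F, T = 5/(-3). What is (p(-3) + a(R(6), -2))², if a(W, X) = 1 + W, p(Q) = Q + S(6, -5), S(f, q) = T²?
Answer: 49/81 ≈ 0.60494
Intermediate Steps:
T = -5/3 (T = 5*(-⅓) = -5/3 ≈ -1.6667)
R(F) = 0
S(f, q) = 25/9 (S(f, q) = (-5/3)² = 25/9)
p(Q) = 25/9 + Q (p(Q) = Q + 25/9 = 25/9 + Q)
(p(-3) + a(R(6), -2))² = ((25/9 - 3) + (1 + 0))² = (-2/9 + 1)² = (7/9)² = 49/81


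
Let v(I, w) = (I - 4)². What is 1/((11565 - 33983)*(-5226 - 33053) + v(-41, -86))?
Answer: 1/858140647 ≈ 1.1653e-9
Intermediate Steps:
v(I, w) = (-4 + I)²
1/((11565 - 33983)*(-5226 - 33053) + v(-41, -86)) = 1/((11565 - 33983)*(-5226 - 33053) + (-4 - 41)²) = 1/(-22418*(-38279) + (-45)²) = 1/(858138622 + 2025) = 1/858140647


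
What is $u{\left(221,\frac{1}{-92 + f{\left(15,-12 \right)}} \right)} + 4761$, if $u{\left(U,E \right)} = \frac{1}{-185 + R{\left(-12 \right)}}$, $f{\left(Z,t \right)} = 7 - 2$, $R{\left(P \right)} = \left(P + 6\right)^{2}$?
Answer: $\frac{709388}{149} \approx 4761.0$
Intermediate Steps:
$R{\left(P \right)} = \left(6 + P\right)^{2}$
$f{\left(Z,t \right)} = 5$
$u{\left(U,E \right)} = - \frac{1}{149}$ ($u{\left(U,E \right)} = \frac{1}{-185 + \left(6 - 12\right)^{2}} = \frac{1}{-185 + \left(-6\right)^{2}} = \frac{1}{-185 + 36} = \frac{1}{-149} = - \frac{1}{149}$)
$u{\left(221,\frac{1}{-92 + f{\left(15,-12 \right)}} \right)} + 4761 = - \frac{1}{149} + 4761 = \frac{709388}{149}$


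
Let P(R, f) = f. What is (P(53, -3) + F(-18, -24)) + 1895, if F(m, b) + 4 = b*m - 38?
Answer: 2282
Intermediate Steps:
F(m, b) = -42 + b*m (F(m, b) = -4 + (b*m - 38) = -4 + (-38 + b*m) = -42 + b*m)
(P(53, -3) + F(-18, -24)) + 1895 = (-3 + (-42 - 24*(-18))) + 1895 = (-3 + (-42 + 432)) + 1895 = (-3 + 390) + 1895 = 387 + 1895 = 2282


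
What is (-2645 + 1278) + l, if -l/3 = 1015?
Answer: -4412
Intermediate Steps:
l = -3045 (l = -3*1015 = -3045)
(-2645 + 1278) + l = (-2645 + 1278) - 3045 = -1367 - 3045 = -4412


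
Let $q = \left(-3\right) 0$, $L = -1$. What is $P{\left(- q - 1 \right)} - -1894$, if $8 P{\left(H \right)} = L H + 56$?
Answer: $\frac{15209}{8} \approx 1901.1$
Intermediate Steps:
$q = 0$
$P{\left(H \right)} = 7 - \frac{H}{8}$ ($P{\left(H \right)} = \frac{- H + 56}{8} = \frac{56 - H}{8} = 7 - \frac{H}{8}$)
$P{\left(- q - 1 \right)} - -1894 = \left(7 - \frac{\left(-1\right) 0 - 1}{8}\right) - -1894 = \left(7 - \frac{0 - 1}{8}\right) + 1894 = \left(7 - - \frac{1}{8}\right) + 1894 = \left(7 + \frac{1}{8}\right) + 1894 = \frac{57}{8} + 1894 = \frac{15209}{8}$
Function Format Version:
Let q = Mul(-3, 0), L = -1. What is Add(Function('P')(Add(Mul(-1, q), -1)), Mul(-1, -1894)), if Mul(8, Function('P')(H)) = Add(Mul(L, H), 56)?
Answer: Rational(15209, 8) ≈ 1901.1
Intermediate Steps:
q = 0
Function('P')(H) = Add(7, Mul(Rational(-1, 8), H)) (Function('P')(H) = Mul(Rational(1, 8), Add(Mul(-1, H), 56)) = Mul(Rational(1, 8), Add(56, Mul(-1, H))) = Add(7, Mul(Rational(-1, 8), H)))
Add(Function('P')(Add(Mul(-1, q), -1)), Mul(-1, -1894)) = Add(Add(7, Mul(Rational(-1, 8), Add(Mul(-1, 0), -1))), Mul(-1, -1894)) = Add(Add(7, Mul(Rational(-1, 8), Add(0, -1))), 1894) = Add(Add(7, Mul(Rational(-1, 8), -1)), 1894) = Add(Add(7, Rational(1, 8)), 1894) = Add(Rational(57, 8), 1894) = Rational(15209, 8)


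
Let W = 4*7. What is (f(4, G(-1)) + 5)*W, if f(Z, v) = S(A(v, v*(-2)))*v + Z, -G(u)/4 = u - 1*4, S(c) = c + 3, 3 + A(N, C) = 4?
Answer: 2492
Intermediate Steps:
A(N, C) = 1 (A(N, C) = -3 + 4 = 1)
S(c) = 3 + c
G(u) = 16 - 4*u (G(u) = -4*(u - 1*4) = -4*(u - 4) = -4*(-4 + u) = 16 - 4*u)
f(Z, v) = Z + 4*v (f(Z, v) = (3 + 1)*v + Z = 4*v + Z = Z + 4*v)
W = 28
(f(4, G(-1)) + 5)*W = ((4 + 4*(16 - 4*(-1))) + 5)*28 = ((4 + 4*(16 + 4)) + 5)*28 = ((4 + 4*20) + 5)*28 = ((4 + 80) + 5)*28 = (84 + 5)*28 = 89*28 = 2492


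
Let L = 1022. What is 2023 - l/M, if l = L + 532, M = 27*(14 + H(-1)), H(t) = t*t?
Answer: 272587/135 ≈ 2019.2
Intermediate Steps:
H(t) = t²
M = 405 (M = 27*(14 + (-1)²) = 27*(14 + 1) = 27*15 = 405)
l = 1554 (l = 1022 + 532 = 1554)
2023 - l/M = 2023 - 1554/405 = 2023 - 1*518/135 = 2023 - 518/135 = 272587/135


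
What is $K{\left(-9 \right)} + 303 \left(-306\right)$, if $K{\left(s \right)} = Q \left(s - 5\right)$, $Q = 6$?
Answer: $-92802$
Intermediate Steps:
$K{\left(s \right)} = -30 + 6 s$ ($K{\left(s \right)} = 6 \left(s - 5\right) = 6 \left(-5 + s\right) = -30 + 6 s$)
$K{\left(-9 \right)} + 303 \left(-306\right) = \left(-30 + 6 \left(-9\right)\right) + 303 \left(-306\right) = \left(-30 - 54\right) - 92718 = -84 - 92718 = -92802$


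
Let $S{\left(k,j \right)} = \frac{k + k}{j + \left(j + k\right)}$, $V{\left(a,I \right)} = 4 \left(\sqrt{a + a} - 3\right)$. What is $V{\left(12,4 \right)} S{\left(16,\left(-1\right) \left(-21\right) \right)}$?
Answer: $- \frac{192}{29} + \frac{128 \sqrt{6}}{29} \approx 4.1908$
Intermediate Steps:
$V{\left(a,I \right)} = -12 + 4 \sqrt{2} \sqrt{a}$ ($V{\left(a,I \right)} = 4 \left(\sqrt{2 a} - 3\right) = 4 \left(\sqrt{2} \sqrt{a} - 3\right) = 4 \left(-3 + \sqrt{2} \sqrt{a}\right) = -12 + 4 \sqrt{2} \sqrt{a}$)
$S{\left(k,j \right)} = \frac{2 k}{k + 2 j}$
$V{\left(12,4 \right)} S{\left(16,\left(-1\right) \left(-21\right) \right)} = \left(-12 + 4 \sqrt{2} \sqrt{12}\right) 2 \cdot 16 \frac{1}{16 + 2 \left(\left(-1\right) \left(-21\right)\right)} = \left(-12 + 4 \sqrt{2} \cdot 2 \sqrt{3}\right) 2 \cdot 16 \frac{1}{16 + 2 \cdot 21} = \left(-12 + 8 \sqrt{6}\right) 2 \cdot 16 \frac{1}{16 + 42} = \left(-12 + 8 \sqrt{6}\right) 2 \cdot 16 \cdot \frac{1}{58} = \left(-12 + 8 \sqrt{6}\right) \frac{16}{29} = - \frac{192}{29} + \frac{128 \sqrt{6}}{29}$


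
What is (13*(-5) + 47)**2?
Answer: 324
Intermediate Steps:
(13*(-5) + 47)**2 = (-65 + 47)**2 = (-18)**2 = 324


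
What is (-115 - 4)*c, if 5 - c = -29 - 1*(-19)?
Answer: -1785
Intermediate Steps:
c = 15 (c = 5 - (-29 - 1*(-19)) = 5 - (-29 + 19) = 5 - 1*(-10) = 5 + 10 = 15)
(-115 - 4)*c = (-115 - 4)*15 = -119*15 = -1785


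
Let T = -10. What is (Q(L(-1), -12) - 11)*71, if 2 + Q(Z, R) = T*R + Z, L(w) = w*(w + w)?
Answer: 7739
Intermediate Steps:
L(w) = 2*w**2 (L(w) = w*(2*w) = 2*w**2)
Q(Z, R) = -2 + Z - 10*R (Q(Z, R) = -2 + (-10*R + Z) = -2 + (Z - 10*R) = -2 + Z - 10*R)
(Q(L(-1), -12) - 11)*71 = ((-2 + 2*(-1)**2 - 10*(-12)) - 11)*71 = ((-2 + 2*1 + 120) - 11)*71 = ((-2 + 2 + 120) - 11)*71 = (120 - 11)*71 = 109*71 = 7739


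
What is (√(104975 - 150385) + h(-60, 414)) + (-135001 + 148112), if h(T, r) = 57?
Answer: 13168 + I*√45410 ≈ 13168.0 + 213.1*I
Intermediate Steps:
(√(104975 - 150385) + h(-60, 414)) + (-135001 + 148112) = (√(104975 - 150385) + 57) + (-135001 + 148112) = (√(-45410) + 57) + 13111 = (I*√45410 + 57) + 13111 = (57 + I*√45410) + 13111 = 13168 + I*√45410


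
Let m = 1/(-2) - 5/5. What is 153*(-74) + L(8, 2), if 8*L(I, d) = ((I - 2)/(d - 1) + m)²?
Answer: -362223/32 ≈ -11319.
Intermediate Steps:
m = -3/2 (m = 1*(-½) - 5*⅕ = -½ - 1 = -3/2 ≈ -1.5000)
L(I, d) = (-3/2 + (-2 + I)/(-1 + d))²/8 (L(I, d) = ((I - 2)/(d - 1) - 3/2)²/8 = ((-2 + I)/(-1 + d) - 3/2)²/8 = (-3/2 + (-2 + I)/(-1 + d))²/8)
153*(-74) + L(8, 2) = 153*(-74) + (-1 - 3*2 + 2*8)²/(32*(-1 + 2)²) = -11322 + (1/32)*(-1 - 6 + 16)²/1² = -11322 + (1/32)*1*9² = -11322 + (1/32)*1*81 = -11322 + 81/32 = -362223/32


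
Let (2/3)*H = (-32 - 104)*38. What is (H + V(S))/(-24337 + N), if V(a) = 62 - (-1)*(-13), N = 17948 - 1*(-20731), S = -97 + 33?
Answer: -7703/14342 ≈ -0.53709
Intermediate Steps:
S = -64
N = 38679 (N = 17948 + 20731 = 38679)
V(a) = 49 (V(a) = 62 - 1*13 = 62 - 13 = 49)
H = -7752 (H = 3*((-32 - 104)*38)/2 = 3*(-136*38)/2 = (3/2)*(-5168) = -7752)
(H + V(S))/(-24337 + N) = (-7752 + 49)/(-24337 + 38679) = -7703/14342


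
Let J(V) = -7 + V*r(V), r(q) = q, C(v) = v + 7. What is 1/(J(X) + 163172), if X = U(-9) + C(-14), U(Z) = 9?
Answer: 1/163169 ≈ 6.1286e-6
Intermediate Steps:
C(v) = 7 + v
X = 2 (X = 9 + (7 - 14) = 9 - 7 = 2)
J(V) = -7 + V² (J(V) = -7 + V*V = -7 + V²)
1/(J(X) + 163172) = 1/((-7 + 2²) + 163172) = 1/((-7 + 4) + 163172) = 1/(-3 + 163172) = 1/163169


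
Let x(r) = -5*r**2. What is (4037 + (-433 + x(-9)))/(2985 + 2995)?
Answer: 3199/5980 ≈ 0.53495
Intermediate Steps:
(4037 + (-433 + x(-9)))/(2985 + 2995) = (4037 + (-433 - 5*(-9)**2))/(2985 + 2995) = (4037 + (-433 - 5*81))/5980 = (4037 + (-433 - 405))*(1/5980) = (4037 - 838)*(1/5980) = 3199*(1/5980) = 3199/5980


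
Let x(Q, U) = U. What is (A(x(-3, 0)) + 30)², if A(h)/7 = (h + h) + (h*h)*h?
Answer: 900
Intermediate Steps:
A(h) = 7*h³ + 14*h (A(h) = 7*((h + h) + (h*h)*h) = 7*(2*h + h²*h) = 7*(2*h + h³) = 7*(h³ + 2*h) = 7*h³ + 14*h)
(A(x(-3, 0)) + 30)² = (7*0*(2 + 0²) + 30)² = (7*0*(2 + 0) + 30)² = (7*0*2 + 30)² = (0 + 30)² = 30² = 900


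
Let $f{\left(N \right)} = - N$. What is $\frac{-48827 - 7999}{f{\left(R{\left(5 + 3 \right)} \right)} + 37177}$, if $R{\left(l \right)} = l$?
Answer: $- \frac{5166}{3379} \approx -1.5289$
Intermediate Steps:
$\frac{-48827 - 7999}{f{\left(R{\left(5 + 3 \right)} \right)} + 37177} = \frac{-48827 - 7999}{- (5 + 3) + 37177} = - \frac{56826}{\left(-1\right) 8 + 37177} = - \frac{56826}{-8 + 37177} = - \frac{56826}{37169} = \left(-56826\right) \frac{1}{37169} = - \frac{5166}{3379}$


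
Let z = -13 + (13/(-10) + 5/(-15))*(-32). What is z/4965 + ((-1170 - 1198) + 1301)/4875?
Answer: -1021246/4840875 ≈ -0.21096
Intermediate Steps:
z = 589/15 (z = -13 + (13*(-⅒) + 5*(-1/15))*(-32) = -13 + (-13/10 - ⅓)*(-32) = -13 - 49/30*(-32) = -13 + 784/15 = 589/15 ≈ 39.267)
z/4965 + ((-1170 - 1198) + 1301)/4875 = (589/15)/4965 + ((-1170 - 1198) + 1301)/4875 = (589/15)*(1/4965) + (-2368 + 1301)*(1/4875) = 589/74475 - 1067*1/4875 = 589/74475 - 1067/4875 = -1021246/4840875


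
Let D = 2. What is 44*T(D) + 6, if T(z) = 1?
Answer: 50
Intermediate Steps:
44*T(D) + 6 = 44*1 + 6 = 44 + 6 = 50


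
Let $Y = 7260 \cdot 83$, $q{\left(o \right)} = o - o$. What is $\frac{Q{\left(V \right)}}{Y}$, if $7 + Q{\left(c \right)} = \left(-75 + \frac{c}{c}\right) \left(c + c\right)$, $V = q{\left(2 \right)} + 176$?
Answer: $- \frac{1737}{40172} \approx -0.043239$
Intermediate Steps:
$q{\left(o \right)} = 0$
$V = 176$ ($V = 0 + 176 = 176$)
$Q{\left(c \right)} = -7 - 148 c$ ($Q{\left(c \right)} = -7 + \left(-75 + \frac{c}{c}\right) \left(c + c\right) = -7 + \left(-75 + 1\right) 2 c = -7 - 74 \cdot 2 c = -7 - 148 c$)
$Y = 602580$
$\frac{Q{\left(V \right)}}{Y} = \frac{-7 - 26048}{602580} = \left(-7 - 26048\right) \frac{1}{602580} = \left(-26055\right) \frac{1}{602580} = - \frac{1737}{40172}$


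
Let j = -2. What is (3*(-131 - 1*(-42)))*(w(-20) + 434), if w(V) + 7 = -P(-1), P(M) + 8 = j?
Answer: -116679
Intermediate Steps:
P(M) = -10 (P(M) = -8 - 2 = -10)
w(V) = 3 (w(V) = -7 - 1*(-10) = -7 + 10 = 3)
(3*(-131 - 1*(-42)))*(w(-20) + 434) = (3*(-131 - 1*(-42)))*(3 + 434) = (3*(-131 + 42))*437 = (3*(-89))*437 = -267*437 = -116679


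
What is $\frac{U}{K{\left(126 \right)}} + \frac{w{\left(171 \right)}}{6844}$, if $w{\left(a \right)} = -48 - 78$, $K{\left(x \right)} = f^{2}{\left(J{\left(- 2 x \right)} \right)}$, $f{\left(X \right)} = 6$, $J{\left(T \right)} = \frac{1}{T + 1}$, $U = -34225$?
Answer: $- \frac{58560109}{61596} \approx -950.71$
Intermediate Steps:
$J{\left(T \right)} = \frac{1}{1 + T}$
$K{\left(x \right)} = 36$ ($K{\left(x \right)} = 6^{2} = 36$)
$w{\left(a \right)} = -126$ ($w{\left(a \right)} = -48 - 78 = -126$)
$\frac{U}{K{\left(126 \right)}} + \frac{w{\left(171 \right)}}{6844} = - \frac{34225}{36} - \frac{126}{6844} = \left(-34225\right) \frac{1}{36} - \frac{63}{3422} = - \frac{34225}{36} - \frac{63}{3422} = - \frac{58560109}{61596}$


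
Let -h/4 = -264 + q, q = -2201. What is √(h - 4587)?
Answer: √5273 ≈ 72.615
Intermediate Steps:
h = 9860 (h = -4*(-264 - 2201) = -4*(-2465) = 9860)
√(h - 4587) = √(9860 - 4587) = √5273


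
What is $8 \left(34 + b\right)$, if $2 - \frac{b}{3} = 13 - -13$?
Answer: $-304$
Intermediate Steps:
$b = -72$ ($b = 6 - 3 \left(13 - -13\right) = 6 - 3 \left(13 + 13\right) = 6 - 78 = -72$)
$8 \left(34 + b\right) = 8 \left(34 - 72\right) = 8 \left(-38\right) = -304$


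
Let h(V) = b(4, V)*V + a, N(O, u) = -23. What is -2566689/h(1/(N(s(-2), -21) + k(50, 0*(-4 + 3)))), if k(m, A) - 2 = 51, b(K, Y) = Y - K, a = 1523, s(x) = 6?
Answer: -2310020100/1370581 ≈ -1685.4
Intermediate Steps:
k(m, A) = 53 (k(m, A) = 2 + 51 = 53)
h(V) = 1523 + V*(-4 + V) (h(V) = (V - 1*4)*V + 1523 = (V - 4)*V + 1523 = (-4 + V)*V + 1523 = V*(-4 + V) + 1523 = 1523 + V*(-4 + V))
-2566689/h(1/(N(s(-2), -21) + k(50, 0*(-4 + 3)))) = -2566689/(1523 + (-4 + 1/(-23 + 53))/(-23 + 53)) = -2566689/(1523 + (-4 + 1/30)/30) = -2566689/(1523 + (1/30)*(-119/30)) = -2566689/(1523 - 119/900) = -2566689/1370581/900 = -2566689*900/1370581 = -2310020100/1370581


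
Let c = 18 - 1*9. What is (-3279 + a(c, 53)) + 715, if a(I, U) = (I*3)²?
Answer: -1835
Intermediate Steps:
c = 9 (c = 18 - 9 = 9)
a(I, U) = 9*I² (a(I, U) = (3*I)² = 9*I²)
(-3279 + a(c, 53)) + 715 = (-3279 + 9*9²) + 715 = (-3279 + 9*81) + 715 = (-3279 + 729) + 715 = -2550 + 715 = -1835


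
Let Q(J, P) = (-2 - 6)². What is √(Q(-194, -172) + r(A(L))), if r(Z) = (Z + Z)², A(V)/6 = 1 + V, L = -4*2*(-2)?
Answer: 4*√2605 ≈ 204.16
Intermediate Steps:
Q(J, P) = 64 (Q(J, P) = (-8)² = 64)
L = 16 (L = -8*(-2) = 16)
A(V) = 6 + 6*V (A(V) = 6*(1 + V) = 6 + 6*V)
r(Z) = 4*Z² (r(Z) = (2*Z)² = 4*Z²)
√(Q(-194, -172) + r(A(L))) = √(64 + 4*(6 + 6*16)²) = √(64 + 4*(6 + 96)²) = √(64 + 4*102²) = √(64 + 4*10404) = √(64 + 41616) = √41680 = 4*√2605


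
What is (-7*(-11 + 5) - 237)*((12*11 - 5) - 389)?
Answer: 51090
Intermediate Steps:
(-7*(-11 + 5) - 237)*((12*11 - 5) - 389) = (-7*(-6) - 237)*((132 - 5) - 389) = (42 - 237)*(127 - 389) = -195*(-262) = 51090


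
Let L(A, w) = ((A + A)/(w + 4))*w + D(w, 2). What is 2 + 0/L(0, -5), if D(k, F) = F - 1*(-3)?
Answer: 2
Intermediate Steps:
D(k, F) = 3 + F (D(k, F) = F + 3 = 3 + F)
L(A, w) = 5 + 2*A*w/(4 + w) (L(A, w) = ((A + A)/(w + 4))*w + (3 + 2) = ((2*A)/(4 + w))*w + 5 = (2*A/(4 + w))*w + 5 = 2*A*w/(4 + w) + 5 = 5 + 2*A*w/(4 + w))
2 + 0/L(0, -5) = 2 + 0/((20 + 5*(-5) + 2*0*(-5))/(4 - 5)) = 2 + 0/((20 - 25 + 0)/(-1)) = 2 + 0/(-1*(-5)) = 2 + 0/5 = 2 + (⅕)*0 = 2 + 0 = 2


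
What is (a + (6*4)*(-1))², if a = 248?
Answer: 50176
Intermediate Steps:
(a + (6*4)*(-1))² = (248 + (6*4)*(-1))² = (248 + 24*(-1))² = (248 - 24)² = 224² = 50176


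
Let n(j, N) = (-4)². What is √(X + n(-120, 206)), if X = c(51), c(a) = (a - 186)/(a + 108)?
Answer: √42559/53 ≈ 3.8924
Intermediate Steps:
n(j, N) = 16
c(a) = (-186 + a)/(108 + a)
X = -45/53 (X = (-186 + 51)/(108 + 51) = -135/159 = (1/159)*(-135) = -45/53 ≈ -0.84906)
√(X + n(-120, 206)) = √(-45/53 + 16) = √(803/53) = √42559/53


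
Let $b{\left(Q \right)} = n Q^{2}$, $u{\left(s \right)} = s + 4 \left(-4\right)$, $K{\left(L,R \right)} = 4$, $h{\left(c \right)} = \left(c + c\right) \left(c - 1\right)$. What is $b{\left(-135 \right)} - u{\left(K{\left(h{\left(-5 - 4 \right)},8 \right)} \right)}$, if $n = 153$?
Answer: $2788437$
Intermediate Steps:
$h{\left(c \right)} = 2 c \left(-1 + c\right)$
$u{\left(s \right)} = -16 + s$ ($u{\left(s \right)} = s - 16 = -16 + s$)
$b{\left(Q \right)} = 153 Q^{2}$
$b{\left(-135 \right)} - u{\left(K{\left(h{\left(-5 - 4 \right)},8 \right)} \right)} = 153 \left(-135\right)^{2} - \left(-16 + 4\right) = 153 \cdot 18225 - -12 = 2788425 + 12 = 2788437$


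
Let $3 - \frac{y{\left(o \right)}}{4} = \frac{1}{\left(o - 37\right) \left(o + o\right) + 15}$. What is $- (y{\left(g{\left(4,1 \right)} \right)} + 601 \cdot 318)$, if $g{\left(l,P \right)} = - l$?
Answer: $- \frac{65557586}{343} \approx -1.9113 \cdot 10^{5}$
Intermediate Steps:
$y{\left(o \right)} = 12 - \frac{4}{15 + 2 o \left(-37 + o\right)}$ ($y{\left(o \right)} = 12 - \frac{4}{\left(o - 37\right) \left(o + o\right) + 15} = 12 - \frac{4}{\left(-37 + o\right) 2 o + 15} = 12 - \frac{4}{2 o \left(-37 + o\right) + 15} = 12 - \frac{4}{15 + 2 o \left(-37 + o\right)}$)
$- (y{\left(g{\left(4,1 \right)} \right)} + 601 \cdot 318) = - (\frac{8 \left(22 - 111 \left(\left(-1\right) 4\right) + 3 \left(\left(-1\right) 4\right)^{2}\right)}{15 - 74 \left(\left(-1\right) 4\right) + 2 \left(\left(-1\right) 4\right)^{2}} + 601 \cdot 318) = - (\frac{8 \left(22 - -444 + 3 \left(-4\right)^{2}\right)}{15 - -296 + 2 \left(-4\right)^{2}} + 191118) = - (\frac{8 \left(22 + 444 + 3 \cdot 16\right)}{15 + 296 + 2 \cdot 16} + 191118) = - (\frac{8 \left(22 + 444 + 48\right)}{15 + 296 + 32} + 191118) = - (8 \cdot \frac{1}{343} \cdot 514 + 191118) = - (\frac{4112}{343} + 191118) = \left(-1\right) \frac{65557586}{343} = - \frac{65557586}{343}$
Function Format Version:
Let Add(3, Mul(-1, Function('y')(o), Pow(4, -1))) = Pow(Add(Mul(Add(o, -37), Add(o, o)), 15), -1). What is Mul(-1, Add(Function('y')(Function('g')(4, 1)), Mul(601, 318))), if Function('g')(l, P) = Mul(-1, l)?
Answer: Rational(-65557586, 343) ≈ -1.9113e+5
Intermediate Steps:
Function('y')(o) = Add(12, Mul(-4, Pow(Add(15, Mul(2, o, Add(-37, o))), -1))) (Function('y')(o) = Add(12, Mul(-4, Pow(Add(Mul(Add(o, -37), Add(o, o)), 15), -1))) = Add(12, Mul(-4, Pow(Add(Mul(Add(-37, o), Mul(2, o)), 15), -1))) = Add(12, Mul(-4, Pow(Add(Mul(2, o, Add(-37, o)), 15), -1))) = Add(12, Mul(-4, Pow(Add(15, Mul(2, o, Add(-37, o))), -1))))
Mul(-1, Add(Function('y')(Function('g')(4, 1)), Mul(601, 318))) = Mul(-1, Add(Mul(8, Pow(Add(15, Mul(-74, Mul(-1, 4)), Mul(2, Pow(Mul(-1, 4), 2))), -1), Add(22, Mul(-111, Mul(-1, 4)), Mul(3, Pow(Mul(-1, 4), 2)))), Mul(601, 318))) = Mul(-1, Add(Mul(8, Pow(Add(15, Mul(-74, -4), Mul(2, Pow(-4, 2))), -1), Add(22, Mul(-111, -4), Mul(3, Pow(-4, 2)))), 191118)) = Mul(-1, Add(Mul(8, Pow(Add(15, 296, Mul(2, 16)), -1), Add(22, 444, Mul(3, 16))), 191118)) = Mul(-1, Add(Mul(8, Pow(Add(15, 296, 32), -1), Add(22, 444, 48)), 191118)) = Mul(-1, Add(Mul(8, Pow(343, -1), 514), 191118)) = Mul(-1, Add(Mul(8, Rational(1, 343), 514), 191118)) = Mul(-1, Add(Rational(4112, 343), 191118)) = Mul(-1, Rational(65557586, 343)) = Rational(-65557586, 343)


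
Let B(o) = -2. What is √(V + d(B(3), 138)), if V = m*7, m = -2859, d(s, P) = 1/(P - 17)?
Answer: 2*I*√605393/11 ≈ 141.47*I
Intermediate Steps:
d(s, P) = 1/(-17 + P)
V = -20013 (V = -2859*7 = -20013)
√(V + d(B(3), 138)) = √(-20013 + 1/(-17 + 138)) = √(-20013 + 1/121) = √(-2421572/121) = 2*I*√605393/11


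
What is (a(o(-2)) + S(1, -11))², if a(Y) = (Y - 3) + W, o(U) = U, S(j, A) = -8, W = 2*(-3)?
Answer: 361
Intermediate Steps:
W = -6
a(Y) = -9 + Y (a(Y) = (Y - 3) - 6 = (-3 + Y) - 6 = -9 + Y)
(a(o(-2)) + S(1, -11))² = ((-9 - 2) - 8)² = (-11 - 8)² = (-19)² = 361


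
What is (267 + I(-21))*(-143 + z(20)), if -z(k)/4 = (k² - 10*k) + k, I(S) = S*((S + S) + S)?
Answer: -1626570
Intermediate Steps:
I(S) = 3*S² (I(S) = S*(2*S + S) = S*(3*S) = 3*S²)
z(k) = -4*k² + 36*k (z(k) = -4*((k² - 10*k) + k) = -4*(k² - 9*k) = -4*k² + 36*k)
(267 + I(-21))*(-143 + z(20)) = (267 + 3*(-21)²)*(-143 + 4*20*(9 - 1*20)) = (267 + 3*441)*(-143 + 4*20*(9 - 20)) = (267 + 1323)*(-143 + 4*20*(-11)) = 1590*(-143 - 880) = 1590*(-1023) = -1626570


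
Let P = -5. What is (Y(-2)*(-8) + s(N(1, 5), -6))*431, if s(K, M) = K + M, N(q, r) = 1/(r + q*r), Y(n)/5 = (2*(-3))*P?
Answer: -5197429/10 ≈ -5.1974e+5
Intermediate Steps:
Y(n) = 150 (Y(n) = 5*((2*(-3))*(-5)) = 5*(-6*(-5)) = 5*30 = 150)
(Y(-2)*(-8) + s(N(1, 5), -6))*431 = (150*(-8) + (1/(5*(1 + 1)) - 6))*431 = (-1200 + ((⅕)/2 - 6))*431 = (-1200 + ((⅕)*(½) - 6))*431 = (-1200 + (⅒ - 6))*431 = (-1200 - 59/10)*431 = -12059/10*431 = -5197429/10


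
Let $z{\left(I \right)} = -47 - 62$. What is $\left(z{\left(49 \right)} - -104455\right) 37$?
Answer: $3860802$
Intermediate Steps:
$z{\left(I \right)} = -109$
$\left(z{\left(49 \right)} - -104455\right) 37 = \left(-109 - -104455\right) 37 = \left(-109 + 104455\right) 37 = 104346 \cdot 37 = 3860802$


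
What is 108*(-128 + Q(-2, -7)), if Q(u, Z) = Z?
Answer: -14580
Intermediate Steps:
108*(-128 + Q(-2, -7)) = 108*(-128 - 7) = 108*(-135) = -14580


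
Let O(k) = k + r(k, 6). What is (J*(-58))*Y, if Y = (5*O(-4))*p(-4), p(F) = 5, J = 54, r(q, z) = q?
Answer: 626400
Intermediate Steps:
O(k) = 2*k (O(k) = k + k = 2*k)
Y = -200 (Y = (5*(2*(-4)))*5 = (5*(-8))*5 = -40*5 = -200)
(J*(-58))*Y = (54*(-58))*(-200) = -3132*(-200) = 626400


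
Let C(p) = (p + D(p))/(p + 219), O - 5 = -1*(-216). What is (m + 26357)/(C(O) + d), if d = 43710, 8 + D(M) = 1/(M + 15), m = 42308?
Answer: 7130173600/4538896669 ≈ 1.5709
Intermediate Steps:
D(M) = -8 + 1/(15 + M) (D(M) = -8 + 1/(M + 15) = -8 + 1/(15 + M))
O = 221 (O = 5 - 1*(-216) = 5 + 216 = 221)
C(p) = (p + (-119 - 8*p)/(15 + p))/(219 + p) (C(p) = (p + (-119 - 8*p)/(15 + p))/(p + 219) = (p + (-119 - 8*p)/(15 + p))/(219 + p))
(m + 26357)/(C(O) + d) = (42308 + 26357)/((-119 - 8*221 + 221*(15 + 221))/((15 + 221)*(219 + 221)) + 43710) = 68665/((-119 - 1768 + 221*236)/(236*440) + 43710) = 68665/((1/236)*(1/440)*(-119 - 1768 + 52156) + 43710) = 68665/((1/236)*(1/440)*50269 + 43710) = 68665/(50269/103840 + 43710) = 68665/(4538896669/103840) = 68665*(103840/4538896669) = 7130173600/4538896669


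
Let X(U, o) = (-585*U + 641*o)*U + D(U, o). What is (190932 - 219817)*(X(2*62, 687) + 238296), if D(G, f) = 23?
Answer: -1324344523295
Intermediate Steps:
X(U, o) = 23 + U*(-585*U + 641*o) (X(U, o) = (-585*U + 641*o)*U + 23 = U*(-585*U + 641*o) + 23 = 23 + U*(-585*U + 641*o))
(190932 - 219817)*(X(2*62, 687) + 238296) = (190932 - 219817)*((23 - 585*(2*62)**2 + 641*(2*62)*687) + 238296) = -28885*((23 - 585*124**2 + 641*124*687) + 238296) = -28885*((23 - 585*15376 + 54605508) + 238296) = -28885*((23 - 8994960 + 54605508) + 238296) = -28885*(45610571 + 238296) = -28885*45848867 = -1324344523295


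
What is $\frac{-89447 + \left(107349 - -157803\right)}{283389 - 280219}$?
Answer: $\frac{35141}{634} \approx 55.427$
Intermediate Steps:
$\frac{-89447 + \left(107349 - -157803\right)}{283389 - 280219} = \frac{-89447 + \left(107349 + 157803\right)}{3170} = \left(-89447 + 265152\right) \frac{1}{3170} = 175705 \cdot \frac{1}{3170} = \frac{35141}{634}$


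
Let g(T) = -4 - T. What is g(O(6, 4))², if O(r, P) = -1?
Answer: 9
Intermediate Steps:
g(O(6, 4))² = (-4 - 1*(-1))² = (-4 + 1)² = (-3)² = 9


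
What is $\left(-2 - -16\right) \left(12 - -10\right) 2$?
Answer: $616$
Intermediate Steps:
$\left(-2 - -16\right) \left(12 - -10\right) 2 = \left(-2 + 16\right) \left(12 + 10\right) 2 = 14 \cdot 22 \cdot 2 = 308 \cdot 2 = 616$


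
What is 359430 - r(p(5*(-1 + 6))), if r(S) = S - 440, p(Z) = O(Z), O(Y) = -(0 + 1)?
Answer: 359871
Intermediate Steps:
O(Y) = -1 (O(Y) = -1*1 = -1)
p(Z) = -1
r(S) = -440 + S
359430 - r(p(5*(-1 + 6))) = 359430 - (-440 - 1) = 359430 - 1*(-441) = 359430 + 441 = 359871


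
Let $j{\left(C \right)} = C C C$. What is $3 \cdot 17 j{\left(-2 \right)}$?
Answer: $-408$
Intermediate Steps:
$j{\left(C \right)} = C^{3}$ ($j{\left(C \right)} = C^{2} C = C^{3}$)
$3 \cdot 17 j{\left(-2 \right)} = 3 \cdot 17 \left(-2\right)^{3} = 51 \left(-8\right) = -408$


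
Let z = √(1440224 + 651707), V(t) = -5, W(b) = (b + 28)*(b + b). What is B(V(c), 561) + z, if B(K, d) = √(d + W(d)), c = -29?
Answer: √2091931 + 3*√73491 ≈ 2259.6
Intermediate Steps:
W(b) = 2*b*(28 + b) (W(b) = (28 + b)*(2*b) = 2*b*(28 + b))
z = √2091931 ≈ 1446.4
B(K, d) = √(d + 2*d*(28 + d))
B(V(c), 561) + z = √(561*(57 + 2*561)) + √2091931 = √(561*(57 + 1122)) + √2091931 = √(561*1179) + √2091931 = √661419 + √2091931 = 3*√73491 + √2091931 = √2091931 + 3*√73491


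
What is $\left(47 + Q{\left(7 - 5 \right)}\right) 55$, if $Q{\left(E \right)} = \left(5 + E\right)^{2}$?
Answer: $5280$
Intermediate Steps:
$\left(47 + Q{\left(7 - 5 \right)}\right) 55 = \left(47 + \left(5 + \left(7 - 5\right)\right)^{2}\right) 55 = \left(47 + \left(5 + 2\right)^{2}\right) 55 = \left(47 + 7^{2}\right) 55 = \left(47 + 49\right) 55 = 96 \cdot 55 = 5280$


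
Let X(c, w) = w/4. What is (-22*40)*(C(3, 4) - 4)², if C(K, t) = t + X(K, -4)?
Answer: -880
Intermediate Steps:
X(c, w) = w/4 (X(c, w) = w*(¼) = w/4)
C(K, t) = -1 + t (C(K, t) = t + (¼)*(-4) = t - 1 = -1 + t)
(-22*40)*(C(3, 4) - 4)² = (-22*40)*((-1 + 4) - 4)² = -880*(3 - 4)² = -880*(-1)² = -880*1 = -880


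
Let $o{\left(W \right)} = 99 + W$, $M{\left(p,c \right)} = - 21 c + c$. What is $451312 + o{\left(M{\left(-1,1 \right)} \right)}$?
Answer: $451391$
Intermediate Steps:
$M{\left(p,c \right)} = - 20 c$
$451312 + o{\left(M{\left(-1,1 \right)} \right)} = 451312 + \left(99 - 20\right) = 451312 + 79 = 451391$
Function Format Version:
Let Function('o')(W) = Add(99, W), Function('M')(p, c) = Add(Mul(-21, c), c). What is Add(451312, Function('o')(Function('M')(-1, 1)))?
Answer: 451391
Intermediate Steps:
Function('M')(p, c) = Mul(-20, c)
Add(451312, Function('o')(Function('M')(-1, 1))) = Add(451312, Add(99, Mul(-20, 1))) = Add(451312, Add(99, -20)) = Add(451312, 79) = 451391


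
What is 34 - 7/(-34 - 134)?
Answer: 817/24 ≈ 34.042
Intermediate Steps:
34 - 7/(-34 - 134) = 34 - 7/(-168) = 34 - 1/168*(-7) = 34 + 1/24 = 817/24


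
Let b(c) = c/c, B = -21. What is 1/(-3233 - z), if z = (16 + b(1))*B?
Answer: -1/2876 ≈ -0.00034771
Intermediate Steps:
b(c) = 1
z = -357 (z = (16 + 1)*(-21) = 17*(-21) = -357)
1/(-3233 - z) = 1/(-3233 - 1*(-357)) = 1/(-3233 + 357) = 1/(-2876) = -1/2876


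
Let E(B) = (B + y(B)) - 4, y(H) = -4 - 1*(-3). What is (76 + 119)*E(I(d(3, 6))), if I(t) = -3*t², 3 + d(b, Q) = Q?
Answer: -6240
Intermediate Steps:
y(H) = -1 (y(H) = -4 + 3 = -1)
d(b, Q) = -3 + Q
E(B) = -5 + B (E(B) = (B - 1) - 4 = (-1 + B) - 4 = -5 + B)
(76 + 119)*E(I(d(3, 6))) = (76 + 119)*(-5 - 3*(-3 + 6)²) = 195*(-5 - 3*3²) = 195*(-5 - 3*9) = 195*(-5 - 27) = 195*(-32) = -6240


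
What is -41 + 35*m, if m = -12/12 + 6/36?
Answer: -421/6 ≈ -70.167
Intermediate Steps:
m = -⅚ (m = -12*1/12 + 6*(1/36) = -1 + ⅙ = -⅚ ≈ -0.83333)
-41 + 35*m = -41 + 35*(-⅚) = -41 - 175/6 = -421/6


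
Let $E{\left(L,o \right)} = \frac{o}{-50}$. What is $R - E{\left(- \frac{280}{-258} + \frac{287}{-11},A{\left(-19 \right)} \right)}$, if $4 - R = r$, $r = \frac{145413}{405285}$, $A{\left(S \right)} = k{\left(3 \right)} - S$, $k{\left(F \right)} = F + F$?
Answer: $\frac{1118913}{270190} \approx 4.1412$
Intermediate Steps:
$k{\left(F \right)} = 2 F$
$A{\left(S \right)} = 6 - S$ ($A{\left(S \right)} = 2 \cdot 3 - S = 6 - S$)
$E{\left(L,o \right)} = - \frac{o}{50}$ ($E{\left(L,o \right)} = o \left(- \frac{1}{50}\right) = - \frac{o}{50}$)
$r = \frac{48471}{135095}$ ($r = 145413 \cdot \frac{1}{405285} = \frac{48471}{135095} \approx 0.35879$)
$R = \frac{491909}{135095}$ ($R = 4 - \frac{48471}{135095} = \frac{491909}{135095} \approx 3.6412$)
$R - E{\left(- \frac{280}{-258} + \frac{287}{-11},A{\left(-19 \right)} \right)} = \frac{491909}{135095} - - \frac{6 - -19}{50} = \frac{491909}{135095} - - \frac{6 + 19}{50} = \frac{491909}{135095} - \left(- \frac{1}{50}\right) 25 = \frac{491909}{135095} - - \frac{1}{2} = \frac{491909}{135095} + \frac{1}{2} = \frac{1118913}{270190}$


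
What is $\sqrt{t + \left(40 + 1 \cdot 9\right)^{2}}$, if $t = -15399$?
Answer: $i \sqrt{12998} \approx 114.01 i$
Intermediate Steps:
$\sqrt{t + \left(40 + 1 \cdot 9\right)^{2}} = \sqrt{-15399 + \left(40 + 1 \cdot 9\right)^{2}} = \sqrt{-15399 + \left(40 + 9\right)^{2}} = \sqrt{-15399 + 49^{2}} = \sqrt{-15399 + 2401} = \sqrt{-12998} = i \sqrt{12998}$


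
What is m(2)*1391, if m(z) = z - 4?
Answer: -2782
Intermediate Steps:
m(z) = -4 + z
m(2)*1391 = (-4 + 2)*1391 = -2*1391 = -2782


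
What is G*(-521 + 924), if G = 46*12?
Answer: 222456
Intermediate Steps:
G = 552
G*(-521 + 924) = 552*(-521 + 924) = 552*403 = 222456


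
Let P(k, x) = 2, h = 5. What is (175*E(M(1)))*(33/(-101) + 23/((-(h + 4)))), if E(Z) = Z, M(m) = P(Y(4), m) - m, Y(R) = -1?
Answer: -458500/909 ≈ -504.40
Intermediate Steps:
M(m) = 2 - m
(175*E(M(1)))*(33/(-101) + 23/((-(h + 4)))) = (175*(2 - 1*1))*(33/(-101) + 23/((-(5 + 4)))) = (175*(2 - 1))*(33*(-1/101) + 23/((-1*9))) = (175*1)*(-33/101 + 23/(-9)) = 175*(-33/101 + 23*(-⅑)) = 175*(-33/101 - 23/9) = 175*(-2620/909) = -458500/909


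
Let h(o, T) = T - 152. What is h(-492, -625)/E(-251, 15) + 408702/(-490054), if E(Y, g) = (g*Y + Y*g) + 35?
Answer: -1341224766/1836477365 ≈ -0.73032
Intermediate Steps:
h(o, T) = -152 + T
E(Y, g) = 35 + 2*Y*g (E(Y, g) = (Y*g + Y*g) + 35 = 2*Y*g + 35 = 35 + 2*Y*g)
h(-492, -625)/E(-251, 15) + 408702/(-490054) = (-152 - 625)/(35 + 2*(-251)*15) + 408702/(-490054) = -777/(35 - 7530) + 408702*(-1/490054) = -777/(-7495) - 204351/245027 = -777*(-1/7495) - 204351/245027 = 777/7495 - 204351/245027 = -1341224766/1836477365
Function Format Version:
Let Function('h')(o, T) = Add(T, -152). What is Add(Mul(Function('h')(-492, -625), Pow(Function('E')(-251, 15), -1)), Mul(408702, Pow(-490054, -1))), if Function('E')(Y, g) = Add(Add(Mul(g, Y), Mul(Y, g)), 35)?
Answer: Rational(-1341224766, 1836477365) ≈ -0.73032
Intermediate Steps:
Function('h')(o, T) = Add(-152, T)
Function('E')(Y, g) = Add(35, Mul(2, Y, g)) (Function('E')(Y, g) = Add(Add(Mul(Y, g), Mul(Y, g)), 35) = Add(Mul(2, Y, g), 35) = Add(35, Mul(2, Y, g)))
Add(Mul(Function('h')(-492, -625), Pow(Function('E')(-251, 15), -1)), Mul(408702, Pow(-490054, -1))) = Add(Mul(Add(-152, -625), Pow(Add(35, Mul(2, -251, 15)), -1)), Mul(408702, Pow(-490054, -1))) = Add(Mul(-777, Pow(Add(35, -7530), -1)), Mul(408702, Rational(-1, 490054))) = Add(Mul(-777, Pow(-7495, -1)), Rational(-204351, 245027)) = Add(Mul(-777, Rational(-1, 7495)), Rational(-204351, 245027)) = Add(Rational(777, 7495), Rational(-204351, 245027)) = Rational(-1341224766, 1836477365)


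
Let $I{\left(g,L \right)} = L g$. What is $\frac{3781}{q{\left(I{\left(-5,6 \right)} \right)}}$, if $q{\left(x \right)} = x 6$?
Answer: $- \frac{3781}{180} \approx -21.006$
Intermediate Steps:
$q{\left(x \right)} = 6 x$
$\frac{3781}{q{\left(I{\left(-5,6 \right)} \right)}} = \frac{3781}{6 \cdot 6 \left(-5\right)} = \frac{3781}{6 \left(-30\right)} = \frac{3781}{-180} = 3781 \left(- \frac{1}{180}\right) = - \frac{3781}{180}$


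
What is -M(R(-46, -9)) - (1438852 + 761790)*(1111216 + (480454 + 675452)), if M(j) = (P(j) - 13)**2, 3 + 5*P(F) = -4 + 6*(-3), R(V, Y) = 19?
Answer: -4989123892648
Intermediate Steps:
P(F) = -5 (P(F) = -3/5 + (-4 + 6*(-3))/5 = -3/5 + (-4 - 18)/5 = -3/5 + (1/5)*(-22) = -3/5 - 22/5 = -5)
M(j) = 324 (M(j) = (-5 - 13)**2 = (-18)**2 = 324)
-M(R(-46, -9)) - (1438852 + 761790)*(1111216 + (480454 + 675452)) = -1*324 - (1438852 + 761790)*(1111216 + (480454 + 675452)) = -324 - 2200642*(1111216 + 1155906) = -324 - 2200642*2267122 = -324 - 1*4989123892324 = -324 - 4989123892324 = -4989123892648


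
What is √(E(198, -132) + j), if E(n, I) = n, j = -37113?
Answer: I*√36915 ≈ 192.13*I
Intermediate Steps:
√(E(198, -132) + j) = √(198 - 37113) = √(-36915) = I*√36915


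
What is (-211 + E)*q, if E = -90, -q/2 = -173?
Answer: -104146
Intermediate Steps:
q = 346 (q = -2*(-173) = 346)
(-211 + E)*q = (-211 - 90)*346 = -301*346 = -104146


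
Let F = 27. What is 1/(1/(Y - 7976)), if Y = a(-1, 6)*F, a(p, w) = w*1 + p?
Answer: -7841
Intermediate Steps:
a(p, w) = p + w (a(p, w) = w + p = p + w)
Y = 135 (Y = (-1 + 6)*27 = 5*27 = 135)
1/(1/(Y - 7976)) = 1/(1/(135 - 7976)) = 1/(1/(-7841)) = 1/(-1/7841) = -7841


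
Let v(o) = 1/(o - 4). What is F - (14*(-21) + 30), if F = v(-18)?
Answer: 5807/22 ≈ 263.95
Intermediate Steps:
v(o) = 1/(-4 + o)
F = -1/22 (F = 1/(-4 - 18) = 1/(-22) = -1/22 ≈ -0.045455)
F - (14*(-21) + 30) = -1/22 - (14*(-21) + 30) = -1/22 - (-294 + 30) = -1/22 - 1*(-264) = -1/22 + 264 = 5807/22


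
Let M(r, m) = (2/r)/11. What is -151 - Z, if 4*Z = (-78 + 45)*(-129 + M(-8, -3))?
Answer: -19447/16 ≈ -1215.4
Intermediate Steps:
M(r, m) = 2/(11*r) (M(r, m) = (2/r)*(1/11) = 2/(11*r))
Z = 17031/16 (Z = ((-78 + 45)*(-129 + (2/11)/(-8)))/4 = (-33*(-129 + (2/11)*(-⅛)))/4 = (-33*(-129 - 1/44))/4 = (-33*(-5677/44))/4 = (¼)*(17031/4) = 17031/16 ≈ 1064.4)
-151 - Z = -151 - 1*17031/16 = -151 - 17031/16 = -19447/16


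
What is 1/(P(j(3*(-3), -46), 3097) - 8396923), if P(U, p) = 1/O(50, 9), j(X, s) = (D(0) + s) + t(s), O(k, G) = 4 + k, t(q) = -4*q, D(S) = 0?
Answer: -54/453433841 ≈ -1.1909e-7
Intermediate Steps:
j(X, s) = -3*s (j(X, s) = (0 + s) - 4*s = s - 4*s = -3*s)
P(U, p) = 1/54 (P(U, p) = 1/(4 + 50) = 1/54)
1/(P(j(3*(-3), -46), 3097) - 8396923) = 1/(1/54 - 8396923) = 1/(-453433841/54) = -54/453433841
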